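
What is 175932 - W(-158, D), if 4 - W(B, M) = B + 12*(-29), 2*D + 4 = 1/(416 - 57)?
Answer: 175422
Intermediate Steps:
D = -1435/718 (D = -2 + 1/(2*(416 - 57)) = -2 + (½)/359 = -2 + (½)*(1/359) = -2 + 1/718 = -1435/718 ≈ -1.9986)
W(B, M) = 352 - B (W(B, M) = 4 - (B + 12*(-29)) = 4 - (B - 348) = 4 - (-348 + B) = 4 + (348 - B) = 352 - B)
175932 - W(-158, D) = 175932 - (352 - 1*(-158)) = 175932 - (352 + 158) = 175932 - 1*510 = 175932 - 510 = 175422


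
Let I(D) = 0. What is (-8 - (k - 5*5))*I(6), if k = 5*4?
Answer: 0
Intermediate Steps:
k = 20
(-8 - (k - 5*5))*I(6) = (-8 - (20 - 5*5))*0 = (-8 - (20 - 25))*0 = (-8 - 1*(-5))*0 = (-8 + 5)*0 = -3*0 = 0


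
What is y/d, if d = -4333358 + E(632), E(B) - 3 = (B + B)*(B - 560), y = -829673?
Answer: 829673/4242347 ≈ 0.19557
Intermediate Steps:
E(B) = 3 + 2*B*(-560 + B) (E(B) = 3 + (B + B)*(B - 560) = 3 + (2*B)*(-560 + B) = 3 + 2*B*(-560 + B))
d = -4242347 (d = -4333358 + (3 - 1120*632 + 2*632**2) = -4333358 + (3 - 707840 + 2*399424) = -4333358 + (3 - 707840 + 798848) = -4333358 + 91011 = -4242347)
y/d = -829673/(-4242347) = -829673*(-1/4242347) = 829673/4242347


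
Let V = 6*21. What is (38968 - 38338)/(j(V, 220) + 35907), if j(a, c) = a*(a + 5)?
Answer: 210/17471 ≈ 0.012020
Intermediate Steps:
V = 126
j(a, c) = a*(5 + a)
(38968 - 38338)/(j(V, 220) + 35907) = (38968 - 38338)/(126*(5 + 126) + 35907) = 630/(126*131 + 35907) = 630/(16506 + 35907) = 630/52413 = 630*(1/52413) = 210/17471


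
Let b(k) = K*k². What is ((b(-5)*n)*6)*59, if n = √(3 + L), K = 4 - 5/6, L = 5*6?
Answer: 28025*√33 ≈ 1.6099e+5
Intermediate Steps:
L = 30
K = 19/6 (K = 4 - 5/6 = 4 - 1*⅚ = 4 - ⅚ = 19/6 ≈ 3.1667)
n = √33 (n = √(3 + 30) = √33 ≈ 5.7446)
b(k) = 19*k²/6
((b(-5)*n)*6)*59 = ((((19/6)*(-5)²)*√33)*6)*59 = ((((19/6)*25)*√33)*6)*59 = ((475*√33/6)*6)*59 = (475*√33)*59 = 28025*√33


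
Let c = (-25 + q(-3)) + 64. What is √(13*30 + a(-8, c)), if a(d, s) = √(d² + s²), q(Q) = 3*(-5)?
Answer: √(390 + 8*√10) ≈ 20.379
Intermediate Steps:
q(Q) = -15
c = 24 (c = (-25 - 15) + 64 = -40 + 64 = 24)
√(13*30 + a(-8, c)) = √(13*30 + √((-8)² + 24²)) = √(390 + √(64 + 576)) = √(390 + √640) = √(390 + 8*√10)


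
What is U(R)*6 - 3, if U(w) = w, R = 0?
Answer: -3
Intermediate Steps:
U(R)*6 - 3 = 0*6 - 3 = 0 - 3 = -3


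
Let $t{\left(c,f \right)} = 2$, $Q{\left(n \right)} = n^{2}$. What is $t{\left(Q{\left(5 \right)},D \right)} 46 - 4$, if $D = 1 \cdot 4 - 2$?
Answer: $88$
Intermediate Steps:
$D = 2$ ($D = 4 - 2 = 2$)
$t{\left(Q{\left(5 \right)},D \right)} 46 - 4 = 2 \cdot 46 - 4 = 92 - 4 = 88$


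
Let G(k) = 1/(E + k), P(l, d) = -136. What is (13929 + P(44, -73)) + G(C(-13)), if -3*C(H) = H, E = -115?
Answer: 4579273/332 ≈ 13793.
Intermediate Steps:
C(H) = -H/3
G(k) = 1/(-115 + k)
(13929 + P(44, -73)) + G(C(-13)) = (13929 - 136) + 1/(-115 - ⅓*(-13)) = 13793 + 1/(-115 + 13/3) = 13793 + 1/(-332/3) = 13793 - 3/332 = 4579273/332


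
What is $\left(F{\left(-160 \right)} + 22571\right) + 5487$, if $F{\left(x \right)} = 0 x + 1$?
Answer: $28059$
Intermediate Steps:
$F{\left(x \right)} = 1$ ($F{\left(x \right)} = 0 + 1 = 1$)
$\left(F{\left(-160 \right)} + 22571\right) + 5487 = \left(1 + 22571\right) + 5487 = 22572 + 5487 = 28059$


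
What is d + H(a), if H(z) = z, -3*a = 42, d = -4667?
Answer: -4681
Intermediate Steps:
a = -14 (a = -⅓*42 = -14)
d + H(a) = -4667 - 14 = -4681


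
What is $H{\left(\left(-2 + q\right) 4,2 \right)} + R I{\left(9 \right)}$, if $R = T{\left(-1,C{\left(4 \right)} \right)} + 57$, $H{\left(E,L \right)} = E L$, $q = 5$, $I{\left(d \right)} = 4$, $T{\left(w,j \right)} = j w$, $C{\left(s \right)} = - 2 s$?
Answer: $284$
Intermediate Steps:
$R = 65$ ($R = \left(-2\right) 4 \left(-1\right) + 57 = \left(-8\right) \left(-1\right) + 57 = 8 + 57 = 65$)
$H{\left(\left(-2 + q\right) 4,2 \right)} + R I{\left(9 \right)} = \left(-2 + 5\right) 4 \cdot 2 + 65 \cdot 4 = 3 \cdot 4 \cdot 2 + 260 = 12 \cdot 2 + 260 = 24 + 260 = 284$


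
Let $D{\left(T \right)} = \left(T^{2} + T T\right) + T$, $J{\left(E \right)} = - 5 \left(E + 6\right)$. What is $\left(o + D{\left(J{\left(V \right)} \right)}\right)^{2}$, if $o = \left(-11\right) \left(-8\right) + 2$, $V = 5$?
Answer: $37027225$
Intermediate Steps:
$J{\left(E \right)} = -30 - 5 E$ ($J{\left(E \right)} = - 5 \left(6 + E\right) = -30 - 5 E$)
$o = 90$ ($o = 88 + 2 = 90$)
$D{\left(T \right)} = T + 2 T^{2}$ ($D{\left(T \right)} = \left(T^{2} + T^{2}\right) + T = 2 T^{2} + T = T + 2 T^{2}$)
$\left(o + D{\left(J{\left(V \right)} \right)}\right)^{2} = \left(90 + \left(-30 - 25\right) \left(1 + 2 \left(-30 - 25\right)\right)\right)^{2} = \left(90 - 55 \left(1 + 2 \left(-55\right)\right)\right)^{2} = \left(90 - 55 \left(1 - 110\right)\right)^{2} = \left(90 - -5995\right)^{2} = \left(90 + 5995\right)^{2} = 6085^{2} = 37027225$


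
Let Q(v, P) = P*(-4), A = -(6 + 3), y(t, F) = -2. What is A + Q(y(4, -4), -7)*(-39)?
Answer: -1101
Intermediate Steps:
A = -9 (A = -1*9 = -9)
Q(v, P) = -4*P
A + Q(y(4, -4), -7)*(-39) = -9 - 4*(-7)*(-39) = -9 + 28*(-39) = -9 - 1092 = -1101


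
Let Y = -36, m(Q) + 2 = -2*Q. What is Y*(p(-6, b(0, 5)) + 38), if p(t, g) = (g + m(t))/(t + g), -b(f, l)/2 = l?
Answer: -1368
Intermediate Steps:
b(f, l) = -2*l
m(Q) = -2 - 2*Q
p(t, g) = (-2 + g - 2*t)/(g + t) (p(t, g) = (g + (-2 - 2*t))/(t + g) = (-2 + g - 2*t)/(g + t))
Y*(p(-6, b(0, 5)) + 38) = -36*((-2 - 2*5 - 2*(-6))/(-2*5 - 6) + 38) = -36*((-2 - 10 + 12)/(-10 - 6) + 38) = -36*(0/(-16) + 38) = -36*(-1/16*0 + 38) = -36*(0 + 38) = -36*38 = -1368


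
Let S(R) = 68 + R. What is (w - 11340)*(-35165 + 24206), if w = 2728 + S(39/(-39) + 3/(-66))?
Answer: 2060193369/22 ≈ 9.3645e+7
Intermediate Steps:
w = 61489/22 (w = 2728 + (68 + (39/(-39) + 3/(-66))) = 2728 + (68 + (39*(-1/39) + 3*(-1/66))) = 2728 + (68 + (-1 - 1/22)) = 2728 + (68 - 23/22) = 2728 + 1473/22 = 61489/22 ≈ 2795.0)
(w - 11340)*(-35165 + 24206) = (61489/22 - 11340)*(-35165 + 24206) = -187991/22*(-10959) = 2060193369/22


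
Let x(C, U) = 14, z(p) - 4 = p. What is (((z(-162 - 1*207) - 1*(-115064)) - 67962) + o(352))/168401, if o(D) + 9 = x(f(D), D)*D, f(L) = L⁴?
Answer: 51656/168401 ≈ 0.30674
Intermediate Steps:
z(p) = 4 + p
o(D) = -9 + 14*D
(((z(-162 - 1*207) - 1*(-115064)) - 67962) + o(352))/168401 = ((((4 + (-162 - 1*207)) - 1*(-115064)) - 67962) + (-9 + 14*352))/168401 = ((((4 + (-162 - 207)) + 115064) - 67962) + (-9 + 4928))*(1/168401) = ((((4 - 369) + 115064) - 67962) + 4919)*(1/168401) = (((-365 + 115064) - 67962) + 4919)*(1/168401) = ((114699 - 67962) + 4919)*(1/168401) = (46737 + 4919)*(1/168401) = 51656*(1/168401) = 51656/168401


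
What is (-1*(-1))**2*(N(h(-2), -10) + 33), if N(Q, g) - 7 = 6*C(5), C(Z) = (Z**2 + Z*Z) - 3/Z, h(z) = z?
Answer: 1682/5 ≈ 336.40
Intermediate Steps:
C(Z) = -3/Z + 2*Z**2 (C(Z) = (Z**2 + Z**2) - 3/Z = 2*Z**2 - 3/Z = -3/Z + 2*Z**2)
N(Q, g) = 1517/5 (N(Q, g) = 7 + 6*((-3 + 2*5**3)/5) = 7 + 6*((-3 + 2*125)/5) = 7 + 6*((-3 + 250)/5) = 7 + 6*((1/5)*247) = 7 + 6*(247/5) = 7 + 1482/5 = 1517/5)
(-1*(-1))**2*(N(h(-2), -10) + 33) = (-1*(-1))**2*(1517/5 + 33) = 1**2*(1682/5) = 1*(1682/5) = 1682/5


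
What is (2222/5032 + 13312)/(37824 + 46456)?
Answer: 33494103/212048480 ≈ 0.15795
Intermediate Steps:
(2222/5032 + 13312)/(37824 + 46456) = (2222*(1/5032) + 13312)/84280 = (1111/2516 + 13312)*(1/84280) = (33494103/2516)*(1/84280) = 33494103/212048480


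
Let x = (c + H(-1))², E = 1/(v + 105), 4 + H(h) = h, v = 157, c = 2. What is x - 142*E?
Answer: 1108/131 ≈ 8.4580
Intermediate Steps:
H(h) = -4 + h
E = 1/262 (E = 1/(157 + 105) = 1/262 ≈ 0.0038168)
x = 9 (x = (2 + (-4 - 1))² = (2 - 5)² = (-3)² = 9)
x - 142*E = 9 - 142*1/262 = 9 - 71/131 = 1108/131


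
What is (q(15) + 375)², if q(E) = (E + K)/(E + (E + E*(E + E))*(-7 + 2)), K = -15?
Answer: 140625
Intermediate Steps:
q(E) = (-15 + E)/(-10*E² - 4*E) (q(E) = (E - 15)/(E + (E + E*(E + E))*(-7 + 2)) = (-15 + E)/(E + (E + E*(2*E))*(-5)) = (-15 + E)/(E + (E + 2*E²)*(-5)) = (-15 + E)/(E + (-10*E² - 5*E)) = (-15 + E)/(-10*E² - 4*E))
(q(15) + 375)² = ((½)*(15 - 1*15)/(15*(2 + 5*15)) + 375)² = ((½)*(1/15)*(15 - 15)/(2 + 75) + 375)² = ((½)*(1/15)*0/77 + 375)² = ((½)*(1/15)*(1/77)*0 + 375)² = (0 + 375)² = 375² = 140625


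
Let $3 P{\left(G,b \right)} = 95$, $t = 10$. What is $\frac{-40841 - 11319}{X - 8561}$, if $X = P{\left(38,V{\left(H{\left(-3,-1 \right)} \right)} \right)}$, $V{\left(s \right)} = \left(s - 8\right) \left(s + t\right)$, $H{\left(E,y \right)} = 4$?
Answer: $\frac{39120}{6397} \approx 6.1154$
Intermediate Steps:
$V{\left(s \right)} = \left(-8 + s\right) \left(10 + s\right)$ ($V{\left(s \right)} = \left(s - 8\right) \left(s + 10\right) = \left(-8 + s\right) \left(10 + s\right)$)
$P{\left(G,b \right)} = \frac{95}{3}$ ($P{\left(G,b \right)} = \frac{1}{3} \cdot 95 = \frac{95}{3}$)
$X = \frac{95}{3} \approx 31.667$
$\frac{-40841 - 11319}{X - 8561} = \frac{-40841 - 11319}{\frac{95}{3} - 8561} = - \frac{52160}{- \frac{25588}{3}} = \left(-52160\right) \left(- \frac{3}{25588}\right) = \frac{39120}{6397}$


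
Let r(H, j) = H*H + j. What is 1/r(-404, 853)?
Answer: 1/164069 ≈ 6.0950e-6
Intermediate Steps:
r(H, j) = j + H² (r(H, j) = H² + j = j + H²)
1/r(-404, 853) = 1/(853 + (-404)²) = 1/(853 + 163216) = 1/164069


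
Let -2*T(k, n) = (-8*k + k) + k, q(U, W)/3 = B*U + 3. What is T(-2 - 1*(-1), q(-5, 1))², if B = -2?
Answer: 9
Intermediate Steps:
q(U, W) = 9 - 6*U (q(U, W) = 3*(-2*U + 3) = 3*(3 - 2*U) = 9 - 6*U)
T(k, n) = 3*k (T(k, n) = -((-8*k + k) + k)/2 = -(-7*k + k)/2 = -(-3)*k = 3*k)
T(-2 - 1*(-1), q(-5, 1))² = (3*(-2 - 1*(-1)))² = (3*(-2 + 1))² = (3*(-1))² = (-3)² = 9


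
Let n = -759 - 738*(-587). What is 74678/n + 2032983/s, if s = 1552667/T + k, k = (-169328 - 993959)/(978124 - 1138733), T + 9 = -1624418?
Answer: 76456724847215966178277/236447967572908554 ≈ 3.2336e+5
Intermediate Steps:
T = -1624427 (T = -9 - 1624418 = -1624427)
n = 432447 (n = -759 + 433206 = 432447)
k = 1163287/160609 (k = -1163287/(-160609) = -1163287*(-1/160609) = 1163287/160609 ≈ 7.2430)
s = 1640302517346/260897596043 (s = 1552667/(-1624427) + 1163287/160609 = 1552667*(-1/1624427) + 1163287/160609 = -1552667/1624427 + 1163287/160609 = 1640302517346/260897596043 ≈ 6.2871)
74678/n + 2032983/s = 74678/432447 + 2032983/(1640302517346/260897596043) = 74678*(1/432447) + 2032983*(260897596043/1640302517346) = 74678/432447 + 176800125832095423/546767505782 = 76456724847215966178277/236447967572908554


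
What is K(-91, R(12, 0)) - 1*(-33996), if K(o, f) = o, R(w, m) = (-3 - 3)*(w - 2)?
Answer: 33905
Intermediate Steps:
R(w, m) = 12 - 6*w (R(w, m) = -6*(-2 + w) = 12 - 6*w)
K(-91, R(12, 0)) - 1*(-33996) = -91 - 1*(-33996) = -91 + 33996 = 33905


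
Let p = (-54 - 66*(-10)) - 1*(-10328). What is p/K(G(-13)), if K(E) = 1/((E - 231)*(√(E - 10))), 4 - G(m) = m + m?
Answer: -4395468*√5 ≈ -9.8286e+6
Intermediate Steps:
G(m) = 4 - 2*m (G(m) = 4 - (m + m) = 4 - 2*m)
p = 10934 (p = (-54 + 660) + 10328 = 606 + 10328 = 10934)
K(E) = 1/((-231 + E)*√(-10 + E)) (K(E) = 1/((-231 + E)*(√(-10 + E))) = 1/((-231 + E)*√(-10 + E)))
p/K(G(-13)) = 10934/((1/((-231 + (4 - 2*(-13)))*√(-10 + (4 - 2*(-13)))))) = 10934/((1/((-231 + (4 + 26))*√(-10 + (4 + 26))))) = 10934/((1/((-231 + 30)*√(-10 + 30)))) = 10934/((1/((-201)*√20))) = 10934/((-√5/2010)) = 10934*(-402*√5) = -4395468*√5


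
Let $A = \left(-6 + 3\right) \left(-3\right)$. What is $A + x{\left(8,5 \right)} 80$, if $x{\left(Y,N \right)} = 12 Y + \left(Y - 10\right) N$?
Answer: $6889$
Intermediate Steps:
$x{\left(Y,N \right)} = 12 Y + N \left(-10 + Y\right)$ ($x{\left(Y,N \right)} = 12 Y + \left(-10 + Y\right) N = 12 Y + N \left(-10 + Y\right)$)
$A = 9$ ($A = \left(-3\right) \left(-3\right) = 9$)
$A + x{\left(8,5 \right)} 80 = 9 + \left(\left(-10\right) 5 + 12 \cdot 8 + 5 \cdot 8\right) 80 = 9 + \left(-50 + 96 + 40\right) 80 = 9 + 86 \cdot 80 = 9 + 6880 = 6889$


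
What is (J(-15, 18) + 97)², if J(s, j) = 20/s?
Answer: 82369/9 ≈ 9152.1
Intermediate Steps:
(J(-15, 18) + 97)² = (20/(-15) + 97)² = (20*(-1/15) + 97)² = (-4/3 + 97)² = (287/3)² = 82369/9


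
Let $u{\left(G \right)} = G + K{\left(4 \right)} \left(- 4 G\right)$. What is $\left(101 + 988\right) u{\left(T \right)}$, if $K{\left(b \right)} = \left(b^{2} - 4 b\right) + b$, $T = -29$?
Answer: $473715$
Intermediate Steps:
$K{\left(b \right)} = b^{2} - 3 b$
$u{\left(G \right)} = - 15 G$ ($u{\left(G \right)} = G + 4 \left(-3 + 4\right) \left(- 4 G\right) = G + 4 \cdot 1 \left(- 4 G\right) = G + 4 \left(- 4 G\right) = G - 16 G = - 15 G$)
$\left(101 + 988\right) u{\left(T \right)} = \left(101 + 988\right) \left(\left(-15\right) \left(-29\right)\right) = 1089 \cdot 435 = 473715$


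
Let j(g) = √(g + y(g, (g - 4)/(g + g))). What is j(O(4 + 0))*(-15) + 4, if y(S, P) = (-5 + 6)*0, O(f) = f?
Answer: -26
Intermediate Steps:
y(S, P) = 0 (y(S, P) = 1*0 = 0)
j(g) = √g (j(g) = √(g + 0) = √g)
j(O(4 + 0))*(-15) + 4 = √(4 + 0)*(-15) + 4 = √4*(-15) + 4 = 2*(-15) + 4 = -30 + 4 = -26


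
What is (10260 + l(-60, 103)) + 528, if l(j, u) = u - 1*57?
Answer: 10834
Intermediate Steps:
l(j, u) = -57 + u (l(j, u) = u - 57 = -57 + u)
(10260 + l(-60, 103)) + 528 = (10260 + (-57 + 103)) + 528 = (10260 + 46) + 528 = 10306 + 528 = 10834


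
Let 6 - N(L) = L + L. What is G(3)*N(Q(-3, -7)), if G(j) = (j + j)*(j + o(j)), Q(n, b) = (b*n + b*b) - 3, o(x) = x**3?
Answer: -23040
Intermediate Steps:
Q(n, b) = -3 + b**2 + b*n (Q(n, b) = (b*n + b**2) - 3 = (b**2 + b*n) - 3 = -3 + b**2 + b*n)
N(L) = 6 - 2*L (N(L) = 6 - (L + L) = 6 - 2*L)
G(j) = 2*j*(j + j**3) (G(j) = (j + j)*(j + j**3) = (2*j)*(j + j**3) = 2*j*(j + j**3))
G(3)*N(Q(-3, -7)) = (2*3**2*(1 + 3**2))*(6 - 2*(-3 + (-7)**2 - 7*(-3))) = (2*9*(1 + 9))*(6 - 2*(-3 + 49 + 21)) = (2*9*10)*(6 - 2*67) = 180*(6 - 134) = 180*(-128) = -23040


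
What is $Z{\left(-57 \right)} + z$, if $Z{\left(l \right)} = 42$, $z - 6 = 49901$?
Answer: $49949$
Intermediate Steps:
$z = 49907$ ($z = 6 + 49901 = 49907$)
$Z{\left(-57 \right)} + z = 42 + 49907 = 49949$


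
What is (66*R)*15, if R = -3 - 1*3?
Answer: -5940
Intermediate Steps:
R = -6 (R = -3 - 3 = -6)
(66*R)*15 = (66*(-6))*15 = -396*15 = -5940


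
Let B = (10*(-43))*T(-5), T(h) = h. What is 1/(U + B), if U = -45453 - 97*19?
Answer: -1/45146 ≈ -2.2150e-5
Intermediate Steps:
B = 2150 (B = (10*(-43))*(-5) = -430*(-5) = 2150)
U = -47296 (U = -45453 - 1*1843 = -45453 - 1843 = -47296)
1/(U + B) = 1/(-47296 + 2150) = 1/(-45146) = -1/45146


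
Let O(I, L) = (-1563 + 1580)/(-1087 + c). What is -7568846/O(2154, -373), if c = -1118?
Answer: 16689305430/17 ≈ 9.8172e+8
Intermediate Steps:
O(I, L) = -17/2205 (O(I, L) = (-1563 + 1580)/(-1087 - 1118) = 17/(-2205) = 17*(-1/2205) = -17/2205)
-7568846/O(2154, -373) = -7568846/(-17/2205) = -7568846*(-2205/17) = 16689305430/17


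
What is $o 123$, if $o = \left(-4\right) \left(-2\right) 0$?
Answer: $0$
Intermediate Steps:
$o = 0$ ($o = 8 \cdot 0 = 0$)
$o 123 = 0 \cdot 123 = 0$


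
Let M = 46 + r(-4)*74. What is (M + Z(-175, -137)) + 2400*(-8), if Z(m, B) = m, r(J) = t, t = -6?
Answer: -19773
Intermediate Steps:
r(J) = -6
M = -398 (M = 46 - 6*74 = 46 - 444 = -398)
(M + Z(-175, -137)) + 2400*(-8) = (-398 - 175) + 2400*(-8) = -573 - 19200 = -19773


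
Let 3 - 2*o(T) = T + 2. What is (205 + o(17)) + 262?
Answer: 459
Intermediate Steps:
o(T) = ½ - T/2 (o(T) = 3/2 - (T + 2)/2 = 3/2 - (2 + T)/2 = 3/2 + (-1 - T/2) = ½ - T/2)
(205 + o(17)) + 262 = (205 + (½ - ½*17)) + 262 = (205 + (½ - 17/2)) + 262 = (205 - 8) + 262 = 197 + 262 = 459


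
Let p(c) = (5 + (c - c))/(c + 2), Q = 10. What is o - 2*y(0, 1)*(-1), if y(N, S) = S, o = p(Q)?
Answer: 29/12 ≈ 2.4167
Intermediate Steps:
p(c) = 5/(2 + c) (p(c) = (5 + 0)/(2 + c) = 5/(2 + c))
o = 5/12 (o = 5/(2 + 10) = 5/12 ≈ 0.41667)
o - 2*y(0, 1)*(-1) = 5/12 - 2*1*(-1) = 5/12 - 2*(-1) = 5/12 + 2 = 29/12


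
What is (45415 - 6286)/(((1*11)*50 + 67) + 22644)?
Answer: 39129/23261 ≈ 1.6822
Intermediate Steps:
(45415 - 6286)/(((1*11)*50 + 67) + 22644) = 39129/((11*50 + 67) + 22644) = 39129/((550 + 67) + 22644) = 39129/(617 + 22644) = 39129/23261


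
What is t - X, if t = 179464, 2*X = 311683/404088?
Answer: 145038185981/808176 ≈ 1.7946e+5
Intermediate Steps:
X = 311683/808176 (X = (311683/404088)/2 = (311683*(1/404088))/2 = (1/2)*(311683/404088) = 311683/808176 ≈ 0.38566)
t - X = 179464 - 1*311683/808176 = 179464 - 311683/808176 = 145038185981/808176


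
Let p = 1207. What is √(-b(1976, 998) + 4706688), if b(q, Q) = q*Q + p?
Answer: √2733433 ≈ 1653.3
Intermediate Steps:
b(q, Q) = 1207 + Q*q (b(q, Q) = q*Q + 1207 = Q*q + 1207 = 1207 + Q*q)
√(-b(1976, 998) + 4706688) = √(-(1207 + 998*1976) + 4706688) = √(-(1207 + 1972048) + 4706688) = √(-1*1973255 + 4706688) = √(-1973255 + 4706688) = √2733433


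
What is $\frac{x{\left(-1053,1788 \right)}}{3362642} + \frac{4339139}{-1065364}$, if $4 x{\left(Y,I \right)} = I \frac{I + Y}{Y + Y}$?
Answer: $- \frac{213395382231157}{52393151825937} \approx -4.073$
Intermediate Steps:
$x{\left(Y,I \right)} = \frac{I \left(I + Y\right)}{8 Y}$ ($x{\left(Y,I \right)} = \frac{I \frac{I + Y}{Y + Y}}{4} = \frac{I \frac{I + Y}{2 Y}}{4} = \frac{\frac{1}{2} I \frac{1}{Y} \left(I + Y\right)}{4} = \frac{I \left(I + Y\right)}{8 Y}$)
$\frac{x{\left(-1053,1788 \right)}}{3362642} + \frac{4339139}{-1065364} = \frac{\frac{1}{8} \cdot 1788 \frac{1}{-1053} \left(1788 - 1053\right)}{3362642} + \frac{4339139}{-1065364} = \frac{1}{8} \cdot 1788 \left(- \frac{1}{1053}\right) 735 \cdot \frac{1}{3362642} + 4339139 \left(- \frac{1}{1065364}\right) = \left(- \frac{36505}{234}\right) \frac{1}{3362642} - \frac{4339139}{1065364} = - \frac{36505}{786858228} - \frac{4339139}{1065364} = - \frac{213395382231157}{52393151825937}$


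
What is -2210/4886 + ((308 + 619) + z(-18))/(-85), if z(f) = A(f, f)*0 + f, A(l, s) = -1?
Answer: -2314612/207655 ≈ -11.146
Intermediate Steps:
z(f) = f (z(f) = -1*0 + f = 0 + f = f)
-2210/4886 + ((308 + 619) + z(-18))/(-85) = -2210/4886 + ((308 + 619) - 18)/(-85) = -2210*1/4886 + (927 - 18)*(-1/85) = -1105/2443 + 909*(-1/85) = -1105/2443 - 909/85 = -2314612/207655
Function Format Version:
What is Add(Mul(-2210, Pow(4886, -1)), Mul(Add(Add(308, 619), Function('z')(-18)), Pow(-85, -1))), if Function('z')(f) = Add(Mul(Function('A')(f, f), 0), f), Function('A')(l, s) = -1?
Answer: Rational(-2314612, 207655) ≈ -11.146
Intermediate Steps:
Function('z')(f) = f (Function('z')(f) = Add(Mul(-1, 0), f) = Add(0, f) = f)
Add(Mul(-2210, Pow(4886, -1)), Mul(Add(Add(308, 619), Function('z')(-18)), Pow(-85, -1))) = Add(Mul(-2210, Pow(4886, -1)), Mul(Add(Add(308, 619), -18), Pow(-85, -1))) = Add(Mul(-2210, Rational(1, 4886)), Mul(Add(927, -18), Rational(-1, 85))) = Add(Rational(-1105, 2443), Mul(909, Rational(-1, 85))) = Add(Rational(-1105, 2443), Rational(-909, 85)) = Rational(-2314612, 207655)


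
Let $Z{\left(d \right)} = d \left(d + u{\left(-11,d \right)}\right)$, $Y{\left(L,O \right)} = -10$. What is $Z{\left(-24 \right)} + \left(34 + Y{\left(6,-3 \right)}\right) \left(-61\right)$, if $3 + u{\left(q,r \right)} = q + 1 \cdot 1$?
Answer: $-576$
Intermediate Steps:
$u{\left(q,r \right)} = -2 + q$ ($u{\left(q,r \right)} = -3 + \left(q + 1 \cdot 1\right) = -3 + \left(q + 1\right) = -3 + \left(1 + q\right) = -2 + q$)
$Z{\left(d \right)} = d \left(-13 + d\right)$ ($Z{\left(d \right)} = d \left(d - 13\right) = d \left(-13 + d\right)$)
$Z{\left(-24 \right)} + \left(34 + Y{\left(6,-3 \right)}\right) \left(-61\right) = - 24 \left(-13 - 24\right) + \left(34 - 10\right) \left(-61\right) = \left(-24\right) \left(-37\right) + 24 \left(-61\right) = 888 - 1464 = -576$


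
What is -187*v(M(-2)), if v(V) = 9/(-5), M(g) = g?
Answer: 1683/5 ≈ 336.60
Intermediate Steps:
v(V) = -9/5 (v(V) = 9*(-1/5) = -9/5)
-187*v(M(-2)) = -187*(-9/5) = 1683/5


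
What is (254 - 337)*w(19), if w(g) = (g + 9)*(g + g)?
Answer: -88312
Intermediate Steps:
w(g) = 2*g*(9 + g) (w(g) = (9 + g)*(2*g) = 2*g*(9 + g))
(254 - 337)*w(19) = (254 - 337)*(2*19*(9 + 19)) = -166*19*28 = -83*1064 = -88312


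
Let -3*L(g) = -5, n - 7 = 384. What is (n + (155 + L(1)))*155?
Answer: 254665/3 ≈ 84888.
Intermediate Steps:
n = 391 (n = 7 + 384 = 391)
L(g) = 5/3 (L(g) = -1/3*(-5) = 5/3)
(n + (155 + L(1)))*155 = (391 + (155 + 5/3))*155 = (391 + 470/3)*155 = (1643/3)*155 = 254665/3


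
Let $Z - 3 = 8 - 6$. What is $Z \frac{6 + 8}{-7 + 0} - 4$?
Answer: $-14$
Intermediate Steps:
$Z = 5$ ($Z = 3 + \left(8 - 6\right) = 3 + 2 = 5$)
$Z \frac{6 + 8}{-7 + 0} - 4 = 5 \frac{6 + 8}{-7 + 0} - 4 = 5 \frac{14}{-7} - 4 = 5 \cdot 14 \left(- \frac{1}{7}\right) - 4 = 5 \left(-2\right) - 4 = -10 - 4 = -14$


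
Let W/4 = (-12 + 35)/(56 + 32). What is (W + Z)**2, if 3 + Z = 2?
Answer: 1/484 ≈ 0.0020661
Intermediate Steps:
Z = -1 (Z = -3 + 2 = -1)
W = 23/22 (W = 4*((-12 + 35)/(56 + 32)) = 4*(23/88) = 23/22 ≈ 1.0455)
(W + Z)**2 = (23/22 - 1)**2 = (1/22)**2 = 1/484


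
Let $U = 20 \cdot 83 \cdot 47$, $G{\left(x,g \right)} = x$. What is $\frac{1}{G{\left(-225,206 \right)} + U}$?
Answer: $\frac{1}{77795} \approx 1.2854 \cdot 10^{-5}$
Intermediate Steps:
$U = 78020$ ($U = 1660 \cdot 47 = 78020$)
$\frac{1}{G{\left(-225,206 \right)} + U} = \frac{1}{-225 + 78020} = \frac{1}{77795}$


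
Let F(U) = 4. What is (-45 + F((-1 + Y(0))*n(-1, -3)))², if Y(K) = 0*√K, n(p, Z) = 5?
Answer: 1681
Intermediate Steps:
Y(K) = 0
(-45 + F((-1 + Y(0))*n(-1, -3)))² = (-45 + 4)² = (-41)² = 1681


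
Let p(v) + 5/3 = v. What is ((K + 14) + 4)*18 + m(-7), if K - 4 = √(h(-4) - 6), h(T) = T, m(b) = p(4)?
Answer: 1195/3 + 18*I*√10 ≈ 398.33 + 56.921*I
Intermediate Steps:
p(v) = -5/3 + v
m(b) = 7/3 (m(b) = -5/3 + 4 = 7/3)
K = 4 + I*√10 (K = 4 + √(-4 - 6) = 4 + √(-10) = 4 + I*√10 ≈ 4.0 + 3.1623*I)
((K + 14) + 4)*18 + m(-7) = (((4 + I*√10) + 14) + 4)*18 + 7/3 = ((18 + I*√10) + 4)*18 + 7/3 = (22 + I*√10)*18 + 7/3 = (396 + 18*I*√10) + 7/3 = 1195/3 + 18*I*√10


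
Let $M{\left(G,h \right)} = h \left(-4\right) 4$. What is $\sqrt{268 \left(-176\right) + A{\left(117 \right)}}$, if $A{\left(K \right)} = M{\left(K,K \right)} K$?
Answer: $4 i \sqrt{16637} \approx 515.94 i$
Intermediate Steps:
$M{\left(G,h \right)} = - 16 h$ ($M{\left(G,h \right)} = - 4 h 4 = - 16 h$)
$A{\left(K \right)} = - 16 K^{2}$ ($A{\left(K \right)} = - 16 K K = - 16 K^{2}$)
$\sqrt{268 \left(-176\right) + A{\left(117 \right)}} = \sqrt{268 \left(-176\right) - 16 \cdot 117^{2}} = \sqrt{-47168 - 219024} = \sqrt{-266192} = 4 i \sqrt{16637}$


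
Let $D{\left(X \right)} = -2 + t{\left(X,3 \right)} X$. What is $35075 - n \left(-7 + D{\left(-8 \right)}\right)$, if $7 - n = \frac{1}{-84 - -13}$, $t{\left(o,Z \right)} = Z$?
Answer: $\frac{2506759}{71} \approx 35306.0$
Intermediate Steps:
$D{\left(X \right)} = -2 + 3 X$
$n = \frac{498}{71}$ ($n = 7 - \frac{1}{-84 - -13} = 7 - \frac{1}{-84 + \left(-2 + 15\right)} = 7 - \frac{1}{-84 + 13} = 7 - \frac{1}{-71} = 7 - - \frac{1}{71} = 7 + \frac{1}{71} = \frac{498}{71} \approx 7.0141$)
$35075 - n \left(-7 + D{\left(-8 \right)}\right) = 35075 - \frac{498 \left(-7 + \left(-2 + 3 \left(-8\right)\right)\right)}{71} = 35075 - \frac{498 \left(-7 - 26\right)}{71} = 35075 - \frac{498}{71} \left(-33\right) = 35075 - - \frac{16434}{71} = 35075 + \frac{16434}{71} = \frac{2506759}{71}$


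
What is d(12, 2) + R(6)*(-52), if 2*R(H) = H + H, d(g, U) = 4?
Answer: -308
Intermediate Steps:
R(H) = H (R(H) = (H + H)/2 = (2*H)/2 = H)
d(12, 2) + R(6)*(-52) = 4 + 6*(-52) = 4 - 312 = -308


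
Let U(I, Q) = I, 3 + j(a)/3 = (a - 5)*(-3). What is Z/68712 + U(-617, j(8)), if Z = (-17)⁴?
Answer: -42311783/68712 ≈ -615.78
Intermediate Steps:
j(a) = 36 - 9*a (j(a) = -9 + 3*((a - 5)*(-3)) = -9 + 3*((-5 + a)*(-3)) = -9 + 3*(15 - 3*a) = -9 + (45 - 9*a) = 36 - 9*a)
Z = 83521
Z/68712 + U(-617, j(8)) = 83521/68712 - 617 = -42311783/68712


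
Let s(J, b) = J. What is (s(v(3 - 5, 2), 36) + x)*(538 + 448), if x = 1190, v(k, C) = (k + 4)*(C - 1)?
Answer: 1175312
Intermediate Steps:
v(k, C) = (-1 + C)*(4 + k) (v(k, C) = (4 + k)*(-1 + C) = (-1 + C)*(4 + k))
(s(v(3 - 5, 2), 36) + x)*(538 + 448) = ((-4 - (3 - 5) + 4*2 + 2*(3 - 5)) + 1190)*(538 + 448) = ((-4 - 1*(-2) + 8 + 2*(-2)) + 1190)*986 = ((-4 + 2 + 8 - 4) + 1190)*986 = (2 + 1190)*986 = 1192*986 = 1175312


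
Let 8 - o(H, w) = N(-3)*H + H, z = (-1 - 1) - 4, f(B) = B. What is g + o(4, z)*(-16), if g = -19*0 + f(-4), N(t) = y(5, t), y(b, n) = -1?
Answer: -132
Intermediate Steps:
N(t) = -1
z = -6 (z = -2 - 4 = -6)
g = -4 (g = -19*0 - 4 = 0 - 4 = -4)
o(H, w) = 8 (o(H, w) = 8 - (-H + H) = 8 - 1*0 = 8 + 0 = 8)
g + o(4, z)*(-16) = -4 + 8*(-16) = -4 - 128 = -132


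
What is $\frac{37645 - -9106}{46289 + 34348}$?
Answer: $\frac{46751}{80637} \approx 0.57977$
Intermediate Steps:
$\frac{37645 - -9106}{46289 + 34348} = \frac{37645 + \left(-8436 + 17542\right)}{80637} = \left(37645 + 9106\right) \frac{1}{80637} = 46751 \cdot \frac{1}{80637} = \frac{46751}{80637}$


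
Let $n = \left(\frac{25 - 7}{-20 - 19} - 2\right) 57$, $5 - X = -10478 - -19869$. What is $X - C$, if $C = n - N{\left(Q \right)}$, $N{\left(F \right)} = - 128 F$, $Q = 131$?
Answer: $- \frac{338178}{13} \approx -26014.0$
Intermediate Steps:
$X = -9386$ ($X = 5 - \left(-10478 - -19869\right) = 5 - \left(-10478 + 19869\right) = 5 - 9391 = -9386$)
$n = - \frac{1824}{13}$ ($n = \left(\frac{18}{-39} - 2\right) 57 = \left(18 \left(- \frac{1}{39}\right) - 2\right) 57 = \left(- \frac{6}{13} - 2\right) 57 = \left(- \frac{32}{13}\right) 57 = - \frac{1824}{13} \approx -140.31$)
$C = \frac{216160}{13}$ ($C = - \frac{1824}{13} - \left(-128\right) 131 = - \frac{1824}{13} - -16768 = - \frac{1824}{13} + 16768 = \frac{216160}{13} \approx 16628.0$)
$X - C = -9386 - \frac{216160}{13} = - \frac{338178}{13}$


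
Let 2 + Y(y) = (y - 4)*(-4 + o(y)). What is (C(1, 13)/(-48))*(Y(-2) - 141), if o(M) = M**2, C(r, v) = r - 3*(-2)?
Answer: 1001/48 ≈ 20.854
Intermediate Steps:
C(r, v) = 6 + r (C(r, v) = r + 6 = 6 + r)
Y(y) = -2 + (-4 + y)*(-4 + y**2) (Y(y) = -2 + (y - 4)*(-4 + y**2) = -2 + (-4 + y)*(-4 + y**2))
(C(1, 13)/(-48))*(Y(-2) - 141) = ((6 + 1)/(-48))*((14 + (-2)**3 - 4*(-2) - 4*(-2)**2) - 141) = (7*(-1/48))*((14 - 8 + 8 - 4*4) - 141) = -7*((14 - 8 + 8 - 16) - 141)/48 = -7*(-2 - 141)/48 = -7/48*(-143) = 1001/48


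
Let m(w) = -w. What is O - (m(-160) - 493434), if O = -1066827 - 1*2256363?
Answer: -2829916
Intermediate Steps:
O = -3323190 (O = -1066827 - 2256363 = -3323190)
O - (m(-160) - 493434) = -3323190 - (-1*(-160) - 493434) = -3323190 - (160 - 493434) = -3323190 - 1*(-493274) = -3323190 + 493274 = -2829916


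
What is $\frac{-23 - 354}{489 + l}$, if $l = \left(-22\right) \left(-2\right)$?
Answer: $- \frac{29}{41} \approx -0.70732$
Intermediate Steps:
$l = 44$
$\frac{-23 - 354}{489 + l} = \frac{-23 - 354}{489 + 44} = - \frac{377}{533} = \left(-377\right) \frac{1}{533} = - \frac{29}{41}$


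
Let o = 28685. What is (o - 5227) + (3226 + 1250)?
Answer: 27934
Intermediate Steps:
(o - 5227) + (3226 + 1250) = (28685 - 5227) + (3226 + 1250) = 23458 + 4476 = 27934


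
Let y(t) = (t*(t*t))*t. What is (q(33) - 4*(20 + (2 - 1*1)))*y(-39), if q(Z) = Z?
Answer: -117985491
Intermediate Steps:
y(t) = t⁴ (y(t) = (t*t²)*t = t³*t = t⁴)
(q(33) - 4*(20 + (2 - 1*1)))*y(-39) = (33 - 4*(20 + (2 - 1*1)))*(-39)⁴ = (33 - 4*(20 + (2 - 1)))*2313441 = (33 - 4*(20 + 1))*2313441 = (33 - 4*21)*2313441 = (33 - 84)*2313441 = -51*2313441 = -117985491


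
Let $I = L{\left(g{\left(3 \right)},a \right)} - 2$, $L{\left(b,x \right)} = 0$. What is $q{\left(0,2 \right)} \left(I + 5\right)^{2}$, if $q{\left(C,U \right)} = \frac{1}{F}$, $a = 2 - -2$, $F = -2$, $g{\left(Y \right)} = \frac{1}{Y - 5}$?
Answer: $- \frac{9}{2} \approx -4.5$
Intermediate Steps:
$g{\left(Y \right)} = \frac{1}{-5 + Y}$
$a = 4$ ($a = 2 + 2 = 4$)
$q{\left(C,U \right)} = - \frac{1}{2}$ ($q{\left(C,U \right)} = \frac{1}{-2} = - \frac{1}{2}$)
$I = -2$ ($I = 0 - 2 = -2$)
$q{\left(0,2 \right)} \left(I + 5\right)^{2} = - \frac{\left(-2 + 5\right)^{2}}{2} = - \frac{3^{2}}{2} = \left(- \frac{1}{2}\right) 9 = - \frac{9}{2}$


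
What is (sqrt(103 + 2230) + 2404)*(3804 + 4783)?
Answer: 20643148 + 8587*sqrt(2333) ≈ 2.1058e+7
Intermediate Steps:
(sqrt(103 + 2230) + 2404)*(3804 + 4783) = (sqrt(2333) + 2404)*8587 = (2404 + sqrt(2333))*8587 = 20643148 + 8587*sqrt(2333)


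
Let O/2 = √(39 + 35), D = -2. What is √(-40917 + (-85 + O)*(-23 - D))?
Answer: √(-39132 - 42*√74) ≈ 198.73*I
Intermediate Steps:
O = 2*√74 (O = 2*√(39 + 35) = 2*√74 ≈ 17.205)
√(-40917 + (-85 + O)*(-23 - D)) = √(-40917 + (-85 + 2*√74)*(-23 - 1*(-2))) = √(-40917 + (-85 + 2*√74)*(-23 + 2)) = √(-40917 + (-85 + 2*√74)*(-21)) = √(-40917 + (1785 - 42*√74)) = √(-39132 - 42*√74)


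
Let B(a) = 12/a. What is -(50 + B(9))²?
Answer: -23716/9 ≈ -2635.1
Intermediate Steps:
-(50 + B(9))² = -(50 + 12/9)² = -(50 + 12*(⅑))² = -(50 + 4/3)² = -(154/3)² = -1*23716/9 = -23716/9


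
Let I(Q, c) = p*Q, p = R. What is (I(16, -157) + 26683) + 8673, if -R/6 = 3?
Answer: 35068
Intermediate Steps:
R = -18 (R = -6*3 = -18)
p = -18
I(Q, c) = -18*Q
(I(16, -157) + 26683) + 8673 = (-18*16 + 26683) + 8673 = (-288 + 26683) + 8673 = 26395 + 8673 = 35068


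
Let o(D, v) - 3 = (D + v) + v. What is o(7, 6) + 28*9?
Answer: 274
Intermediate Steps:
o(D, v) = 3 + D + 2*v (o(D, v) = 3 + ((D + v) + v) = 3 + (D + 2*v) = 3 + D + 2*v)
o(7, 6) + 28*9 = (3 + 7 + 2*6) + 28*9 = (3 + 7 + 12) + 252 = 22 + 252 = 274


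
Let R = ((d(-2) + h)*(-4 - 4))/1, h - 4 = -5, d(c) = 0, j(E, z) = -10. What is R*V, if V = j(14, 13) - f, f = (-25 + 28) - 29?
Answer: 128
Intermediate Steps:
f = -26 (f = 3 - 29 = -26)
h = -1 (h = 4 - 5 = -1)
V = 16 (V = -10 - 1*(-26) = -10 + 26 = 16)
R = 8 (R = ((0 - 1)*(-4 - 4))/1 = -1*(-8)*1 = 8*1 = 8)
R*V = 8*16 = 128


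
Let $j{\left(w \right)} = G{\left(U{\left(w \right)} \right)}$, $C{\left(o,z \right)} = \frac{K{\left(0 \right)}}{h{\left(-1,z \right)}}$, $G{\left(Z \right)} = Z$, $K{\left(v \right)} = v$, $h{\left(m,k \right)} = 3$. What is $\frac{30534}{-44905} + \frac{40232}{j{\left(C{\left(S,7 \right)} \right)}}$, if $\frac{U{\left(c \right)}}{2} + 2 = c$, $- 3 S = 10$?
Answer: $- \frac{64526432}{6415} \approx -10059.0$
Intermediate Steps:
$S = - \frac{10}{3}$ ($S = \left(- \frac{1}{3}\right) 10 = - \frac{10}{3} \approx -3.3333$)
$U{\left(c \right)} = -4 + 2 c$
$C{\left(o,z \right)} = 0$ ($C{\left(o,z \right)} = \frac{0}{3} = 0 \cdot \frac{1}{3} = 0$)
$j{\left(w \right)} = -4 + 2 w$
$\frac{30534}{-44905} + \frac{40232}{j{\left(C{\left(S,7 \right)} \right)}} = \frac{30534}{-44905} + \frac{40232}{-4 + 2 \cdot 0} = 30534 \left(- \frac{1}{44905}\right) + \frac{40232}{-4 + 0} = - \frac{4362}{6415} + \frac{40232}{-4} = - \frac{4362}{6415} + 40232 \left(- \frac{1}{4}\right) = - \frac{4362}{6415} - 10058 = - \frac{64526432}{6415}$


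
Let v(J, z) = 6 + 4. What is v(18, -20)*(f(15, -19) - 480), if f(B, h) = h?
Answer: -4990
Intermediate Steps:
v(J, z) = 10
v(18, -20)*(f(15, -19) - 480) = 10*(-19 - 480) = 10*(-499) = -4990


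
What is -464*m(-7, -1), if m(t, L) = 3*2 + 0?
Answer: -2784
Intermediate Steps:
m(t, L) = 6 (m(t, L) = 6 + 0 = 6)
-464*m(-7, -1) = -464*6 = -2784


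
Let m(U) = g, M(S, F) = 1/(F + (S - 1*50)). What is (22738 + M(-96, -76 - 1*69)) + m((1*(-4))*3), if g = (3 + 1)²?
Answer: 6621413/291 ≈ 22754.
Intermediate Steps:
M(S, F) = 1/(-50 + F + S) (M(S, F) = 1/(F + (S - 50)) = 1/(F + (-50 + S)) = 1/(-50 + F + S))
g = 16 (g = 4² = 16)
m(U) = 16
(22738 + M(-96, -76 - 1*69)) + m((1*(-4))*3) = (22738 + 1/(-50 + (-76 - 1*69) - 96)) + 16 = (22738 + 1/(-50 + (-76 - 69) - 96)) + 16 = (22738 + 1/(-50 - 145 - 96)) + 16 = (22738 + 1/(-291)) + 16 = (22738 - 1/291) + 16 = 6616757/291 + 16 = 6621413/291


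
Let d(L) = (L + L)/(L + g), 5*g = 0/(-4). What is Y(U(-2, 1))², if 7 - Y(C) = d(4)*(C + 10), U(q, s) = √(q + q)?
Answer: 153 + 104*I ≈ 153.0 + 104.0*I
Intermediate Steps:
g = 0 (g = (0/(-4))/5 = (0*(-¼))/5 = (⅕)*0 = 0)
U(q, s) = √2*√q (U(q, s) = √(2*q) = √2*√q)
d(L) = 2 (d(L) = (L + L)/(L + 0) = (2*L)/L = 2)
Y(C) = -13 - 2*C (Y(C) = 7 - 2*(C + 10) = 7 - 2*(10 + C) = 7 - (20 + 2*C) = 7 + (-20 - 2*C) = -13 - 2*C)
Y(U(-2, 1))² = (-13 - 2*√2*√(-2))² = (-13 - 2*√2*I*√2)² = (-13 - 4*I)²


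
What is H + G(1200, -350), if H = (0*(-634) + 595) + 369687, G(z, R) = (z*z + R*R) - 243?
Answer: 1932539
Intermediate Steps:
G(z, R) = -243 + R**2 + z**2 (G(z, R) = (z**2 + R**2) - 243 = (R**2 + z**2) - 243 = -243 + R**2 + z**2)
H = 370282 (H = (0 + 595) + 369687 = 595 + 369687 = 370282)
H + G(1200, -350) = 370282 + (-243 + (-350)**2 + 1200**2) = 370282 + (-243 + 122500 + 1440000) = 370282 + 1562257 = 1932539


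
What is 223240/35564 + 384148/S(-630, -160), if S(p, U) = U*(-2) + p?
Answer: -1699079384/1378105 ≈ -1232.9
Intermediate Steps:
S(p, U) = p - 2*U (S(p, U) = -2*U + p = p - 2*U)
223240/35564 + 384148/S(-630, -160) = 223240/35564 + 384148/(-630 - 2*(-160)) = 223240*(1/35564) + 384148/(-630 + 320) = 55810/8891 + 384148/(-310) = 55810/8891 + 384148*(-1/310) = 55810/8891 - 192074/155 = -1699079384/1378105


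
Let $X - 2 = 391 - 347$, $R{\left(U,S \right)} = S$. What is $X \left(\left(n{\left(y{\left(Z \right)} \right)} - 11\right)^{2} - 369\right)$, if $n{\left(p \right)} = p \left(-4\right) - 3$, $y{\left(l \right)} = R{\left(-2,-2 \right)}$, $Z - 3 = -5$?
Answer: $-15318$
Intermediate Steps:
$Z = -2$ ($Z = 3 - 5 = -2$)
$y{\left(l \right)} = -2$
$n{\left(p \right)} = -3 - 4 p$ ($n{\left(p \right)} = - 4 p - 3 = -3 - 4 p$)
$X = 46$ ($X = 2 + \left(391 - 347\right) = 2 + 44 = 46$)
$X \left(\left(n{\left(y{\left(Z \right)} \right)} - 11\right)^{2} - 369\right) = 46 \left(\left(\left(-3 - -8\right) - 11\right)^{2} - 369\right) = 46 \left(\left(\left(-3 + 8\right) - 11\right)^{2} - 369\right) = 46 \left(\left(5 - 11\right)^{2} - 369\right) = 46 \left(\left(-6\right)^{2} - 369\right) = 46 \left(36 - 369\right) = 46 \left(-333\right) = -15318$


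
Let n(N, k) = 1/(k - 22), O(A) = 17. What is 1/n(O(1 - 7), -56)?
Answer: -78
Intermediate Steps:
n(N, k) = 1/(-22 + k)
1/n(O(1 - 7), -56) = 1/(1/(-22 - 56)) = 1/(1/(-78)) = 1/(-1/78) = -78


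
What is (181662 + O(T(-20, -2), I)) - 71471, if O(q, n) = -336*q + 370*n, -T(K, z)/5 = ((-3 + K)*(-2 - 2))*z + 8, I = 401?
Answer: -37119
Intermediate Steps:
T(K, z) = -40 - 5*z*(12 - 4*K) (T(K, z) = -5*(((-3 + K)*(-2 - 2))*z + 8) = -5*(((-3 + K)*(-4))*z + 8) = -5*((12 - 4*K)*z + 8) = -5*(z*(12 - 4*K) + 8) = -5*(8 + z*(12 - 4*K)) = -40 - 5*z*(12 - 4*K))
(181662 + O(T(-20, -2), I)) - 71471 = (181662 + (-336*(-40 - 60*(-2) + 20*(-20)*(-2)) + 370*401)) - 71471 = (181662 + (-336*(-40 + 120 + 800) + 148370)) - 71471 = (181662 + (-336*880 + 148370)) - 71471 = (181662 + (-295680 + 148370)) - 71471 = (181662 - 147310) - 71471 = 34352 - 71471 = -37119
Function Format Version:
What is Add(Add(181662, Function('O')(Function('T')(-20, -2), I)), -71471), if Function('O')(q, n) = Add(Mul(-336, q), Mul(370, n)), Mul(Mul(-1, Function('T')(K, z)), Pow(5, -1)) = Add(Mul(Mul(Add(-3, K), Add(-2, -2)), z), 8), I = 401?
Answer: -37119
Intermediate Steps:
Function('T')(K, z) = Add(-40, Mul(-5, z, Add(12, Mul(-4, K)))) (Function('T')(K, z) = Mul(-5, Add(Mul(Mul(Add(-3, K), Add(-2, -2)), z), 8)) = Mul(-5, Add(Mul(Mul(Add(-3, K), -4), z), 8)) = Mul(-5, Add(Mul(Add(12, Mul(-4, K)), z), 8)) = Mul(-5, Add(Mul(z, Add(12, Mul(-4, K))), 8)) = Mul(-5, Add(8, Mul(z, Add(12, Mul(-4, K))))) = Add(-40, Mul(-5, z, Add(12, Mul(-4, K)))))
Add(Add(181662, Function('O')(Function('T')(-20, -2), I)), -71471) = Add(Add(181662, Add(Mul(-336, Add(-40, Mul(-60, -2), Mul(20, -20, -2))), Mul(370, 401))), -71471) = Add(Add(181662, Add(Mul(-336, Add(-40, 120, 800)), 148370)), -71471) = Add(Add(181662, Add(Mul(-336, 880), 148370)), -71471) = Add(Add(181662, Add(-295680, 148370)), -71471) = Add(Add(181662, -147310), -71471) = Add(34352, -71471) = -37119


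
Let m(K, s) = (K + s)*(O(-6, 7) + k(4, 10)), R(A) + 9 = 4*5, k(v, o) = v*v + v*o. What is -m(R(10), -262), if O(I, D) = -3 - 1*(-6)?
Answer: 14809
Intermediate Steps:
O(I, D) = 3 (O(I, D) = -3 + 6 = 3)
k(v, o) = v² + o*v
R(A) = 11 (R(A) = -9 + 4*5 = -9 + 20 = 11)
m(K, s) = 59*K + 59*s (m(K, s) = (K + s)*(3 + 4*(10 + 4)) = (K + s)*(3 + 4*14) = (K + s)*(3 + 56) = (K + s)*59 = 59*K + 59*s)
-m(R(10), -262) = -(59*11 + 59*(-262)) = -(649 - 15458) = -1*(-14809) = 14809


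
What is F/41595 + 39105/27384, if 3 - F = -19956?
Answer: 241458859/126559720 ≈ 1.9079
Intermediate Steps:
F = 19959 (F = 3 - 1*(-19956) = 3 + 19956 = 19959)
F/41595 + 39105/27384 = 19959/41595 + 39105/27384 = 19959*(1/41595) + 39105*(1/27384) = 6653/13865 + 13035/9128 = 241458859/126559720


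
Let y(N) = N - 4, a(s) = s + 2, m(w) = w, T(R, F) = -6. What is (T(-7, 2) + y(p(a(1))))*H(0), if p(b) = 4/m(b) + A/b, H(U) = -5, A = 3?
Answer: 115/3 ≈ 38.333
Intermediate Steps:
a(s) = 2 + s
p(b) = 7/b (p(b) = 4/b + 3/b = 7/b)
y(N) = -4 + N
(T(-7, 2) + y(p(a(1))))*H(0) = (-6 + (-4 + 7/(2 + 1)))*(-5) = (-6 + (-4 + 7/3))*(-5) = (-6 - 5/3)*(-5) = -23/3*(-5) = 115/3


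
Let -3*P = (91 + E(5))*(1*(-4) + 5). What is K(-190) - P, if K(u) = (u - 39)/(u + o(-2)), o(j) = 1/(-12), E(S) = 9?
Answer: 236344/6843 ≈ 34.538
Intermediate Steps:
P = -100/3 (P = -(91 + 9)*(1*(-4) + 5)/3 = -100*(-4 + 5)/3 = -100/3 ≈ -33.333)
o(j) = -1/12
K(u) = (-39 + u)/(-1/12 + u) (K(u) = (u - 39)/(u - 1/12) = (-39 + u)/(-1/12 + u))
K(-190) - P = 12*(-39 - 190)/(-1 + 12*(-190)) - 1*(-100/3) = 12*(-229)/(-1 - 2280) + 100/3 = 12*(-229)/(-2281) + 100/3 = 12*(-1/2281)*(-229) + 100/3 = 2748/2281 + 100/3 = 236344/6843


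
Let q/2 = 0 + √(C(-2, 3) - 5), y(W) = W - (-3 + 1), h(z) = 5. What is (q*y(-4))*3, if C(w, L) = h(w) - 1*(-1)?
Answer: -12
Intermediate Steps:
C(w, L) = 6 (C(w, L) = 5 - 1*(-1) = 5 + 1 = 6)
y(W) = 2 + W (y(W) = W - 1*(-2) = W + 2 = 2 + W)
q = 2 (q = 2*(0 + √(6 - 5)) = 2*(0 + √1) = 2*(0 + 1) = 2*1 = 2)
(q*y(-4))*3 = (2*(2 - 4))*3 = (2*(-2))*3 = -4*3 = -12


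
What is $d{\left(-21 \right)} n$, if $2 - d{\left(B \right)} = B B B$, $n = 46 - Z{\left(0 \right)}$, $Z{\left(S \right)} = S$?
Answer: $426098$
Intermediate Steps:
$n = 46$ ($n = 46 - 0 = 46 + 0 = 46$)
$d{\left(B \right)} = 2 - B^{3}$ ($d{\left(B \right)} = 2 - B B B = 2 - B^{2} B = 2 - B^{3}$)
$d{\left(-21 \right)} n = \left(2 - \left(-21\right)^{3}\right) 46 = \left(2 - -9261\right) 46 = \left(2 + 9261\right) 46 = 9263 \cdot 46 = 426098$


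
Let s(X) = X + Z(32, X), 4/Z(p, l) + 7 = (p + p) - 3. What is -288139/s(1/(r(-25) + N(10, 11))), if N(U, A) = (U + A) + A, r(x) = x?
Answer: -54458271/41 ≈ -1.3283e+6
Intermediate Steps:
Z(p, l) = 4/(-10 + 2*p) (Z(p, l) = 4/(-7 + ((p + p) - 3)) = 4/(-7 + (2*p - 3)) = 4/(-7 + (-3 + 2*p)) = 4/(-10 + 2*p))
N(U, A) = U + 2*A (N(U, A) = (A + U) + A = U + 2*A)
s(X) = 2/27 + X (s(X) = X + 2/(-5 + 32) = X + 2/27 = 2/27 + X)
-288139/s(1/(r(-25) + N(10, 11))) = -288139/(2/27 + 1/(-25 + (10 + 2*11))) = -288139/(2/27 + 1/(-25 + (10 + 22))) = -288139/(2/27 + 1/(-25 + 32)) = -288139/(2/27 + 1/7) = -288139/(2/27 + ⅐) = -288139/41/189 = -288139*189/41 = -54458271/41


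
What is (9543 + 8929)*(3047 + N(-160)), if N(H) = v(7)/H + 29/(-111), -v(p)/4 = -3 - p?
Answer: 6246496138/111 ≈ 5.6275e+7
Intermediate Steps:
v(p) = 12 + 4*p (v(p) = -4*(-3 - p) = 12 + 4*p)
N(H) = -29/111 + 40/H (N(H) = (12 + 4*7)/H + 29/(-111) = (12 + 28)/H + 29*(-1/111) = 40/H - 29/111 = -29/111 + 40/H)
(9543 + 8929)*(3047 + N(-160)) = (9543 + 8929)*(3047 + (-29/111 + 40/(-160))) = 18472*(3047 + (-29/111 + 40*(-1/160))) = 18472*(3047 + (-29/111 - ¼)) = 18472*(3047 - 227/444) = 18472*(1352641/444) = 6246496138/111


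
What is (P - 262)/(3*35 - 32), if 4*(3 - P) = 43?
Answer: -1079/292 ≈ -3.6952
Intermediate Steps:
P = -31/4 (P = 3 - 1/4*43 = 3 - 43/4 = -31/4 ≈ -7.7500)
(P - 262)/(3*35 - 32) = (-31/4 - 262)/(3*35 - 32) = -1079/(4*(105 - 32)) = -1079/4/73 = -1079/4*1/73 = -1079/292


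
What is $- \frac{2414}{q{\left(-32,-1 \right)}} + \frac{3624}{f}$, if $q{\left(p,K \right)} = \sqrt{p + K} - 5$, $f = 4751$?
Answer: $\frac{28777381}{137779} + \frac{1207 i \sqrt{33}}{29} \approx 208.87 + 239.09 i$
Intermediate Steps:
$q{\left(p,K \right)} = -5 + \sqrt{K + p}$ ($q{\left(p,K \right)} = \sqrt{K + p} - 5 = -5 + \sqrt{K + p}$)
$- \frac{2414}{q{\left(-32,-1 \right)}} + \frac{3624}{f} = - \frac{2414}{-5 + \sqrt{-1 - 32}} + \frac{3624}{4751} = - \frac{2414}{-5 + \sqrt{-33}} + 3624 \cdot \frac{1}{4751} = - \frac{2414}{-5 + i \sqrt{33}} + \frac{3624}{4751} = \frac{3624}{4751} - \frac{2414}{-5 + i \sqrt{33}}$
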